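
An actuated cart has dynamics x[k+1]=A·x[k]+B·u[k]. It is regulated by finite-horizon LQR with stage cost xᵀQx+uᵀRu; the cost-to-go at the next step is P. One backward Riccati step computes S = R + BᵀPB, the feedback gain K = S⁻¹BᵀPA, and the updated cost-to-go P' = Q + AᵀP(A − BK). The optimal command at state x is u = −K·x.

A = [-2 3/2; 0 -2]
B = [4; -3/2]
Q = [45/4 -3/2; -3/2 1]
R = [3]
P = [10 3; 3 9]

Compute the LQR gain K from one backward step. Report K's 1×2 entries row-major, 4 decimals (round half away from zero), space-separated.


-0.4822 0.3820

BᵀP = [35.5000 -1.5000]
S = R + BᵀPB = [3] + [144.2500] = [147.2500]
BᵀPA = [-71.0000 56.2500]
K = S⁻¹·BᵀPA = [-0.4822 0.3820]
A−BK = [-0.0713 -0.0280; -0.7233 -1.4270]
AᵀP(A−BK) = [5.7657 9.1222; 9.1222 19.0123]
P' = Q + AᵀP(A−BK) = [17.0157 7.6222; 7.6222 20.0123]
tr(P') = 37.0280


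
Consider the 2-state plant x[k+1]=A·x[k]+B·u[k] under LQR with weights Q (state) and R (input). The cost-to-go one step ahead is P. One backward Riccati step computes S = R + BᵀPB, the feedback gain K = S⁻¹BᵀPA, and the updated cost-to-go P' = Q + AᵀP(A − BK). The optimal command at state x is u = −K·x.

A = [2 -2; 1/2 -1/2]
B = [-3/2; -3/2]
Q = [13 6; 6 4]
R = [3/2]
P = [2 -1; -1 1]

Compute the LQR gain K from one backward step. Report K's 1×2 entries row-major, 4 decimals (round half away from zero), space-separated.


BᵀP = [-1.5000 0.0000]
S = R + BᵀPB = [3/2] + [2.2500] = [3.7500]
BᵀPA = [-3.0000 3.0000]
K = S⁻¹·BᵀPA = [-0.8000 0.8000]
A−BK = [0.8000 -0.8000; -0.7000 0.7000]
AᵀP(A−BK) = [3.8500 -3.8500; -3.8500 3.8500]
P' = Q + AᵀP(A−BK) = [16.8500 2.1500; 2.1500 7.8500]
tr(P') = 24.7000

-0.8000 0.8000


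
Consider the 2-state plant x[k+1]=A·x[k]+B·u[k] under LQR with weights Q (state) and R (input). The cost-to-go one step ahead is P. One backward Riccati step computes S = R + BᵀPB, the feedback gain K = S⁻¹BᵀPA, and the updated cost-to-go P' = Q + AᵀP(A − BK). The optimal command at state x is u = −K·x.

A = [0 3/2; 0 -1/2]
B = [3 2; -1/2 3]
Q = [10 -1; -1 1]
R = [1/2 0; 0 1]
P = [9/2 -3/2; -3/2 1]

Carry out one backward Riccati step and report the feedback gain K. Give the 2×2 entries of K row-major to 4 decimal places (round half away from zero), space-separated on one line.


0.0000 0.5363 0.0000 -0.0490

BᵀP = [14.2500 -5.0000; 4.5000 0.0000]
S = R + BᵀPB = [1/2 0; 0 1] + [45.2500 13.5000; 13.5000 9.0000] = [45.7500 13.5000; 13.5000 10.0000]
BᵀPA = [0.0000 23.8750; 0.0000 6.7500]
K = S⁻¹·BᵀPA = [0.0000 0.5363; 0.0000 -0.0490]
A−BK = [0.0000 -0.0109; 0.0000 -0.0847]
AᵀP(A−BK) = [0.0000 0.0000; 0.0000 0.1512]
P' = Q + AᵀP(A−BK) = [10.0000 -1.0000; -1.0000 1.1512]
tr(P') = 11.1512


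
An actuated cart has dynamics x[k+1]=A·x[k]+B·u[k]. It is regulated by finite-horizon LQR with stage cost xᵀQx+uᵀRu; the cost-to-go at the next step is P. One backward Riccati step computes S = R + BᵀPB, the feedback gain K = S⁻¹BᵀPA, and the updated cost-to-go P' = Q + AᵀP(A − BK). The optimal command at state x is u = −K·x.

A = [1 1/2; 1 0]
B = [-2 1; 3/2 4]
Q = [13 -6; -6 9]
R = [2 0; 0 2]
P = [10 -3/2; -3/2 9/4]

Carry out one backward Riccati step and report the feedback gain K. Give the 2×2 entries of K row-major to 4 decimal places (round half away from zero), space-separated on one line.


-0.3033 -0.2027 0.3468 0.0739

BᵀP = [-22.2500 6.3750; 4.0000 7.5000]
S = R + BᵀPB = [2 0; 0 2] + [54.0625 3.2500; 3.2500 34.0000] = [56.0625 3.2500; 3.2500 36.0000]
BᵀPA = [-15.8750 -11.1250; 11.5000 2.0000]
K = S⁻¹·BᵀPA = [-0.3033 -0.2027; 0.3468 0.0739]
A−BK = [0.0466 0.0207; 0.0676 0.0087]
AᵀP(A−BK) = [0.4471 0.1825; 0.1825 0.0970]
P' = Q + AᵀP(A−BK) = [13.4471 -5.8175; -5.8175 9.0970]
tr(P') = 22.5441


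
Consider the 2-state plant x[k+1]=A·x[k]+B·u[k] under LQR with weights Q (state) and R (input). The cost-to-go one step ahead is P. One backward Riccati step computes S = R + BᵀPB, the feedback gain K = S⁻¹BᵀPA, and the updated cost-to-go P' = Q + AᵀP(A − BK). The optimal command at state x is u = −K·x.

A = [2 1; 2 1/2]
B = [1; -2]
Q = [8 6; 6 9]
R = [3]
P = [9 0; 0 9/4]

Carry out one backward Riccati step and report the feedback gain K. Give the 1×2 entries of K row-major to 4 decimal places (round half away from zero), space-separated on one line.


0.4286 0.3214

BᵀP = [9.0000 -4.5000]
S = R + BᵀPB = [3] + [18.0000] = [21.0000]
BᵀPA = [9.0000 6.7500]
K = S⁻¹·BᵀPA = [0.4286 0.3214]
A−BK = [1.5714 0.6786; 2.8571 1.1429]
AᵀP(A−BK) = [41.1429 17.3571; 17.3571 7.3929]
P' = Q + AᵀP(A−BK) = [49.1429 23.3571; 23.3571 16.3929]
tr(P') = 65.5357


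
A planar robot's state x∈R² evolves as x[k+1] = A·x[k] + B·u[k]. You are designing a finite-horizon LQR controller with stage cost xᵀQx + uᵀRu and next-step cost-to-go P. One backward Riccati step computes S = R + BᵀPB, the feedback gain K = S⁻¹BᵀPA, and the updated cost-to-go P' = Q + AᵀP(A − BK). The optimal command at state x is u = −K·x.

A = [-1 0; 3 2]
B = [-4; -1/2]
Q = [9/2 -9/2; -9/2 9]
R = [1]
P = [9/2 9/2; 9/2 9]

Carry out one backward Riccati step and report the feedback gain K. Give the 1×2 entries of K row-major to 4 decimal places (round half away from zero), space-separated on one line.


-0.5067 -0.4826

BᵀP = [-20.2500 -22.5000]
S = R + BᵀPB = [1] + [92.2500] = [93.2500]
BᵀPA = [-47.2500 -45.0000]
K = S⁻¹·BᵀPA = [-0.5067 -0.4826]
A−BK = [-3.0268 -1.9303; 2.7466 1.7587]
AᵀP(A−BK) = [34.5583 22.1984; 22.1984 14.2842]
P' = Q + AᵀP(A−BK) = [39.0583 17.6984; 17.6984 23.2842]
tr(P') = 62.3425


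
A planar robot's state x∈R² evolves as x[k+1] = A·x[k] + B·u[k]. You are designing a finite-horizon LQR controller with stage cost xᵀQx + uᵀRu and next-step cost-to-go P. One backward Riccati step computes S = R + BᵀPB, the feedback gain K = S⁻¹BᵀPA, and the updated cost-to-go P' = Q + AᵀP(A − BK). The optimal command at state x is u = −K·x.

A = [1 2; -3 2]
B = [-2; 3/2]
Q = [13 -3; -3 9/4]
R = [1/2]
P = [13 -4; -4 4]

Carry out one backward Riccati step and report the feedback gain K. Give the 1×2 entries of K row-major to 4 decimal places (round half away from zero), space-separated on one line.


BᵀP = [-32.0000 14.0000]
S = R + BᵀPB = [1/2] + [85.0000] = [85.5000]
BᵀPA = [-74.0000 -36.0000]
K = S⁻¹·BᵀPA = [-0.8655 -0.4211]
A−BK = [-0.7310 1.1579; -1.7018 2.6316]
AᵀP(A−BK) = [8.9532 -13.1579; -13.1579 20.8421]
P' = Q + AᵀP(A−BK) = [21.9532 -16.1579; -16.1579 23.0921]
tr(P') = 45.0453

-0.8655 -0.4211


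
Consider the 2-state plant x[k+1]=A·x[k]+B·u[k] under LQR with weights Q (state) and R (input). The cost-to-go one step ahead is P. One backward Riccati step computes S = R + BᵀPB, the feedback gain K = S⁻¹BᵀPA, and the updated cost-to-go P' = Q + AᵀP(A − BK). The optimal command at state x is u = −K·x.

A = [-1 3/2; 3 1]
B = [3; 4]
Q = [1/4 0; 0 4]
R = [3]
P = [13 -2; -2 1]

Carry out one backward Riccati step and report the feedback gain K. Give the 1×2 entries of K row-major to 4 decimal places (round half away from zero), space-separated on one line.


BᵀP = [31.0000 -2.0000]
S = R + BᵀPB = [3] + [85.0000] = [88.0000]
BᵀPA = [-37.0000 44.5000]
K = S⁻¹·BᵀPA = [-0.4205 0.5057]
A−BK = [0.2614 -0.0170; 4.6818 -1.0227]
AᵀP(A−BK) = [18.4432 -4.7898; -4.7898 1.7472]
P' = Q + AᵀP(A−BK) = [18.6932 -4.7898; -4.7898 5.7472]
tr(P') = 24.4403

-0.4205 0.5057


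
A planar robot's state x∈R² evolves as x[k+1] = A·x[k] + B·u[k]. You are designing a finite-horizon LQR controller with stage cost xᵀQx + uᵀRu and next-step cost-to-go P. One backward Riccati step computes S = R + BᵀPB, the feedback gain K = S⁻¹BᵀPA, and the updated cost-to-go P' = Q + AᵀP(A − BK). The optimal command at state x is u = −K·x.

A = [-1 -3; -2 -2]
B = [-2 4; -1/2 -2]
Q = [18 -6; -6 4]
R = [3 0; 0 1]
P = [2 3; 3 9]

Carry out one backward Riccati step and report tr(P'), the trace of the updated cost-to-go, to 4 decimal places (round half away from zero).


43.2734

BᵀP = [-5.5000 -10.5000; 2.0000 -6.0000]
S = R + BᵀPB = [3 0; 0 1] + [16.2500 -1.0000; -1.0000 20.0000] = [19.2500 -1.0000; -1.0000 21.0000]
BᵀPA = [26.5000 37.5000; 10.0000 6.0000]
K = S⁻¹·BᵀPA = [1.4048 1.9678; 0.5431 0.3794]
A−BK = [-0.3627 -0.5821; -0.2114 -0.2573]
AᵀP(A−BK) = [7.3410 10.0601; 10.0601 13.9324]
P' = Q + AᵀP(A−BK) = [25.3410 4.0601; 4.0601 17.9324]
tr(P') = 43.2734


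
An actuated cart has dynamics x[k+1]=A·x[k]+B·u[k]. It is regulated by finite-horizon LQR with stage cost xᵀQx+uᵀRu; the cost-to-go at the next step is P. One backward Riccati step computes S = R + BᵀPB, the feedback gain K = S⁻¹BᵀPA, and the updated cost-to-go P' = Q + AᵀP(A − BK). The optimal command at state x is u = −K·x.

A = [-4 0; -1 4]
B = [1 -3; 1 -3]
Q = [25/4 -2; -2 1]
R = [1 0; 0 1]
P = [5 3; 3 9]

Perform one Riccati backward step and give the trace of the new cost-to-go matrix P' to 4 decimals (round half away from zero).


BᵀP = [8.0000 12.0000; -24.0000 -36.0000]
S = R + BᵀPB = [1 0; 0 1] + [20.0000 -60.0000; -60.0000 180.0000] = [21.0000 -60.0000; -60.0000 181.0000]
BᵀPA = [-44.0000 48.0000; 132.0000 -144.0000]
K = S⁻¹·BᵀPA = [-0.2189 0.2388; 0.6567 -0.7164]
A−BK = [-1.8109 -2.3881; 1.1891 1.6119]
AᵀP(A−BK) = [16.6816 21.0746; 21.0746 29.3731]
P' = Q + AᵀP(A−BK) = [22.9316 19.0746; 19.0746 30.3731]
tr(P') = 53.3047

53.3047


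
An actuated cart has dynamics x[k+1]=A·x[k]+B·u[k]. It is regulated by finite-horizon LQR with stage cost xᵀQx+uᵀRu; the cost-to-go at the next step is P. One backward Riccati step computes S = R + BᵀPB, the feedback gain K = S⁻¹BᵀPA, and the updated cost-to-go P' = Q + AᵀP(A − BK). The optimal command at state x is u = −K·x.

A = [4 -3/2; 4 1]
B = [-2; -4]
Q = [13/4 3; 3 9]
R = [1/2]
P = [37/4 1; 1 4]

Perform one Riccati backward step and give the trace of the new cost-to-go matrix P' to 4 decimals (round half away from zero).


52.5981

BᵀP = [-22.5000 -18.0000]
S = R + BᵀPB = [1/2] + [117.0000] = [117.5000]
BᵀPA = [-162.0000 15.7500]
K = S⁻¹·BᵀPA = [-1.3787 0.1340]
A−BK = [1.2426 -1.2319; -1.5149 1.5362]
AᵀP(A−BK) = [20.6468 -19.7851; -19.7851 19.7013]
P' = Q + AᵀP(A−BK) = [23.8968 -16.7851; -16.7851 28.7013]
tr(P') = 52.5981


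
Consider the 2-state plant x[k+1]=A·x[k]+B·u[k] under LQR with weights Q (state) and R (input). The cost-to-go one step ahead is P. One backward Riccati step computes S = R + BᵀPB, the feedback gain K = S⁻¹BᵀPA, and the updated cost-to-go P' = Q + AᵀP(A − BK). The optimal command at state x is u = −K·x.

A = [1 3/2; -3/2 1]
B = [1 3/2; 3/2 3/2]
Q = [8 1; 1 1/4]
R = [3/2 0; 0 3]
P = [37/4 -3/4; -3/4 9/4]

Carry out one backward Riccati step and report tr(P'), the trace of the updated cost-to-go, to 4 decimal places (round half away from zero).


22.8617

BᵀP = [8.1250 2.6250; 12.7500 2.2500]
S = R + BᵀPB = [3/2 0; 0 3] + [12.0625 16.1250; 16.1250 22.5000] = [13.5625 16.1250; 16.1250 25.5000]
BᵀPA = [4.1875 14.8125; 9.3750 21.3750]
K = S⁻¹·BᵀPA = [-0.5172 0.3850; 0.6947 0.5948]
A−BK = [0.4752 0.2228; -1.7662 -0.4697]
AᵀP(A−BK) = [12.2155 4.2493; 4.2493 2.3962]
P' = Q + AᵀP(A−BK) = [20.2155 5.2493; 5.2493 2.6462]
tr(P') = 22.8617


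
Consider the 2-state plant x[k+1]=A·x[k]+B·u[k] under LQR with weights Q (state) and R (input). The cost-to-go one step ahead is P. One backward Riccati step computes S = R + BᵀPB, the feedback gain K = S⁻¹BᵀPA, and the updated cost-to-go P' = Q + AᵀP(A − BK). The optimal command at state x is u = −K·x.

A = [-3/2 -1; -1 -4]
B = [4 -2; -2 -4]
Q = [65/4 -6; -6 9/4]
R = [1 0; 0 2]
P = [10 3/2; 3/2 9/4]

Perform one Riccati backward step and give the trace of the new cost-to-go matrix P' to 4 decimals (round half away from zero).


20.3758

BᵀP = [37.0000 1.5000; -26.0000 -12.0000]
S = R + BᵀPB = [1 0; 0 2] + [145.0000 -80.0000; -80.0000 100.0000] = [146.0000 -80.0000; -80.0000 102.0000]
BᵀPA = [-57.0000 -43.0000; 51.0000 74.0000]
K = S⁻¹·BᵀPA = [-0.2042 0.1806; 0.3398 0.8672]
A−BK = [-0.0035 0.0118; -0.0490 -0.1700]
AᵀP(A−BK) = [0.2787 0.5709; 0.5709 1.5970]
P' = Q + AᵀP(A−BK) = [16.5287 -5.4291; -5.4291 3.8470]
tr(P') = 20.3758


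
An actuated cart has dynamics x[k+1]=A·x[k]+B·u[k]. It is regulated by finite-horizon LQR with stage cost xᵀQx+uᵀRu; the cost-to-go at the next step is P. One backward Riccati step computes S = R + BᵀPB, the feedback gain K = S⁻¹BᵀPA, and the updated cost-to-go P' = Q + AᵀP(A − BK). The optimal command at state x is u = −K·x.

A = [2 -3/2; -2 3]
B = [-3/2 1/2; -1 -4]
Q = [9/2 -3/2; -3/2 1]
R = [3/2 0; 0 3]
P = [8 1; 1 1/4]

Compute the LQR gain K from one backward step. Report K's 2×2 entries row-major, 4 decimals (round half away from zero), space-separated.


BᵀP = [-13.0000 -1.7500; 0.0000 -0.5000]
S = R + BᵀPB = [3/2 0; 0 3] + [21.2500 0.5000; 0.5000 2.0000] = [22.7500 0.5000; 0.5000 5.0000]
BᵀPA = [-22.5000 14.2500; 1.0000 -1.5000]
K = S⁻¹·BᵀPA = [-0.9956 0.6344; 0.2996 -0.3634]
A−BK = [0.3568 -0.3667; -1.7974 2.1806]
AᵀP(A−BK) = [2.2996 -1.8634; -1.8634 1.6652]
P' = Q + AᵀP(A−BK) = [6.7996 -3.3634; -3.3634 2.6652]
tr(P') = 9.4648

-0.9956 0.6344 0.2996 -0.3634


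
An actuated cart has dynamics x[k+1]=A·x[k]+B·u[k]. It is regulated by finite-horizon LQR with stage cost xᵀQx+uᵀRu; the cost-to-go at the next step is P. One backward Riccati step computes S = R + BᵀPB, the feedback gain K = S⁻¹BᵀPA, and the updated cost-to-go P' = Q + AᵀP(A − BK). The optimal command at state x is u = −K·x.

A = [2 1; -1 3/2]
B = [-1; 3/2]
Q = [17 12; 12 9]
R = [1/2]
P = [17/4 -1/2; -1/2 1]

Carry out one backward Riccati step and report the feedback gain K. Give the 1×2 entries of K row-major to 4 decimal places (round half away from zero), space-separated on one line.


-1.4118 -0.2353

BᵀP = [-5.0000 2.0000]
S = R + BᵀPB = [1/2] + [8.0000] = [8.5000]
BᵀPA = [-12.0000 -2.0000]
K = S⁻¹·BᵀPA = [-1.4118 -0.2353]
A−BK = [0.5882 0.7647; 1.1176 1.8529]
AᵀP(A−BK) = [3.0588 3.1765; 3.1765 4.5294]
P' = Q + AᵀP(A−BK) = [20.0588 15.1765; 15.1765 13.5294]
tr(P') = 33.5882


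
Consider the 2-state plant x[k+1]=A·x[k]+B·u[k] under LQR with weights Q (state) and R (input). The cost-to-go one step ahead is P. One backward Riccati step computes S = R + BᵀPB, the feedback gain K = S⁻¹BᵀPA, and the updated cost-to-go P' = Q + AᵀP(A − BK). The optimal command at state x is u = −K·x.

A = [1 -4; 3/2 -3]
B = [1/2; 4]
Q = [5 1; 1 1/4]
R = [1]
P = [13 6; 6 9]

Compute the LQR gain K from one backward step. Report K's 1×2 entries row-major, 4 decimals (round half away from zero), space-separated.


BᵀP = [30.5000 39.0000]
S = R + BᵀPB = [1] + [171.2500] = [172.2500]
BᵀPA = [89.0000 -239.0000]
K = S⁻¹·BᵀPA = [0.5167 -1.3875]
A−BK = [0.7417 -3.3062; -0.5668 2.5501]
AᵀP(A−BK) = [5.2645 -23.0109; -23.0109 101.3832]
P' = Q + AᵀP(A−BK) = [10.2645 -22.0109; -22.0109 101.6332]
tr(P') = 111.8977

0.5167 -1.3875


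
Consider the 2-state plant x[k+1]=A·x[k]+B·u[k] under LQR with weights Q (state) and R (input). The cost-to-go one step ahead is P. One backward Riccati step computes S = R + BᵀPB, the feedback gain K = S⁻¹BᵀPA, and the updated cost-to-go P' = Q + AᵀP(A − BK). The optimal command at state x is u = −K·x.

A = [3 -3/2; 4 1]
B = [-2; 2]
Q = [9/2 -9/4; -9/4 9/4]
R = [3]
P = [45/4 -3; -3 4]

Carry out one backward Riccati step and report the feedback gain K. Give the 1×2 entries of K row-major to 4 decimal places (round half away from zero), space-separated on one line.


BᵀP = [-28.5000 14.0000]
S = R + BᵀPB = [3] + [85.0000] = [88.0000]
BᵀPA = [-29.5000 56.7500]
K = S⁻¹·BᵀPA = [-0.3352 0.6449]
A−BK = [2.3295 -0.2102; 4.6705 -0.2898]
AᵀP(A−BK) = [83.3608 -6.6009; -6.6009 1.7152]
P' = Q + AᵀP(A−BK) = [87.8608 -8.8509; -8.8509 3.9652]
tr(P') = 91.8260

-0.3352 0.6449


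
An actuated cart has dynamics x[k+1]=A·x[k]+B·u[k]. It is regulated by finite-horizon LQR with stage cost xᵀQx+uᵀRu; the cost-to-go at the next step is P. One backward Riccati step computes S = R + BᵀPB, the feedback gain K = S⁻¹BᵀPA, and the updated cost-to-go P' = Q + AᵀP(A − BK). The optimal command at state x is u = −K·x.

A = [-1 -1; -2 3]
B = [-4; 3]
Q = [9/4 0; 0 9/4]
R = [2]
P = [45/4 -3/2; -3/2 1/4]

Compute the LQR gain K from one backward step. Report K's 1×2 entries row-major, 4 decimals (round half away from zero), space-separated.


BᵀP = [-49.5000 6.7500]
S = R + BᵀPB = [2] + [218.2500] = [220.2500]
BᵀPA = [36.0000 69.7500]
K = S⁻¹·BᵀPA = [0.1635 0.3167]
A−BK = [-0.3462 0.2667; -2.4904 2.0499]
AᵀP(A−BK) = [0.3658 -0.1507; -0.1507 0.4112]
P' = Q + AᵀP(A−BK) = [2.6158 -0.1507; -0.1507 2.6612]
tr(P') = 5.2770

0.1635 0.3167


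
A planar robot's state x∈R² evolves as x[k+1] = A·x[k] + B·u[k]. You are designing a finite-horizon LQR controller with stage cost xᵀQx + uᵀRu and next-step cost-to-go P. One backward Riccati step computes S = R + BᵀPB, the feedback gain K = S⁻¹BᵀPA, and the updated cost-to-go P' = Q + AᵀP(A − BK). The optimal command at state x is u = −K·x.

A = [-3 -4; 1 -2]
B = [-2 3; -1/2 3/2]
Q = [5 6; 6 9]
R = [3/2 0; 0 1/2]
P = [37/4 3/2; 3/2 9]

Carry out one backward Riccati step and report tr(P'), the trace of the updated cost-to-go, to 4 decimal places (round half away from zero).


BᵀP = [-19.2500 -7.5000; 30.0000 18.0000]
S = R + BᵀPB = [3/2 0; 0 1/2] + [42.2500 -69.0000; -69.0000 117.0000] = [43.7500 -69.0000; -69.0000 117.5000]
BᵀPA = [50.2500 92.0000; -72.0000 -156.0000]
K = S⁻¹·BᵀPA = [2.4666 0.1212; 0.8357 -1.2565]
A−BK = [-0.5739 0.0119; 0.9797 -0.0547]
AᵀP(A−BK) = [19.4743 -0.5571; -0.5571 0.8377]
P' = Q + AᵀP(A−BK) = [24.4743 5.4429; 5.4429 9.8377]
tr(P') = 34.3120

34.3120


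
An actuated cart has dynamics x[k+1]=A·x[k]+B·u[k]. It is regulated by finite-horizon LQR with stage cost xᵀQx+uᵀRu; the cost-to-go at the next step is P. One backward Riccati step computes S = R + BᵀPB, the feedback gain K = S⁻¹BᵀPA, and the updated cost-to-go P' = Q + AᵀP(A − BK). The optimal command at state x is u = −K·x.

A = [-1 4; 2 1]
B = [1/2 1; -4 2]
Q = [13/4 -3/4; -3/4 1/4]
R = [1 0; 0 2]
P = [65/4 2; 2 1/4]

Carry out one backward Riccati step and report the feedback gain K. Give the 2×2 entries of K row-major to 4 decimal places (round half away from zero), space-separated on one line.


BᵀP = [0.1250 0.0000; 20.2500 2.5000]
S = R + BᵀPB = [1 0; 0 2] + [0.0625 0.1250; 0.1250 25.2500] = [1.0625 0.1250; 0.1250 27.2500]
BᵀPA = [-0.1250 0.5000; -15.2500 83.5000]
K = S⁻¹·BᵀPA = [-0.0518 0.1102; -0.5594 3.0637]
A−BK = [-0.4147 0.8812; 2.9114 -4.6868]
AᵀP(A−BK) = [0.7127 -3.7646; -3.7646 20.3747]
P' = Q + AᵀP(A−BK) = [3.9627 -4.5146; -4.5146 20.6247]
tr(P') = 24.5875

-0.0518 0.1102 -0.5594 3.0637


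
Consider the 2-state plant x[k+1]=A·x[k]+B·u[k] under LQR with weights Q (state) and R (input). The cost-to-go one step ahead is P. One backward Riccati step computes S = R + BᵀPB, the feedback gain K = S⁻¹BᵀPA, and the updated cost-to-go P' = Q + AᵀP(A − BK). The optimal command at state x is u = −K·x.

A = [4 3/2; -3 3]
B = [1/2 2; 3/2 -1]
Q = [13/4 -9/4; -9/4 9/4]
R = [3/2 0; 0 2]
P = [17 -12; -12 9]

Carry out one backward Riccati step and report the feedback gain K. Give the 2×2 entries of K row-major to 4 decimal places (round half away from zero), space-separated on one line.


BᵀP = [-9.5000 7.5000; 46.0000 -33.0000]
S = R + BᵀPB = [3/2 0; 0 2] + [6.5000 -26.5000; -26.5000 125.0000] = [8.0000 -26.5000; -26.5000 127.0000]
BᵀPA = [-60.5000 8.2500; 283.0000 -30.0000]
K = S⁻¹·BᵀPA = [-0.5865 0.8056; 2.1060 -0.0681]
A−BK = [0.0813 1.2335; -0.0143 1.7235]
AᵀP(A−BK) = [9.5283 -0.9825; -0.9825 2.5602]
P' = Q + AᵀP(A−BK) = [12.7783 -3.2325; -3.2325 4.8102]
tr(P') = 17.5884

-0.5865 0.8056 2.1060 -0.0681


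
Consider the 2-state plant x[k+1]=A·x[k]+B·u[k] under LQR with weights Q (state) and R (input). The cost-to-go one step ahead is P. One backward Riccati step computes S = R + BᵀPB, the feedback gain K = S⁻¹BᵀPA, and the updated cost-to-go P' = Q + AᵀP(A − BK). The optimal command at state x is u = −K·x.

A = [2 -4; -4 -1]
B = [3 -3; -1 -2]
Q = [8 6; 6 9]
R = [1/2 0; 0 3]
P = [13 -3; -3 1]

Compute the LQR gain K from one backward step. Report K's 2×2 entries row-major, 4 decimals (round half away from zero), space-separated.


BᵀP = [42.0000 -10.0000; -33.0000 7.0000]
S = R + BᵀPB = [1/2 0; 0 3] + [136.0000 -106.0000; -106.0000 85.0000] = [136.5000 -106.0000; -106.0000 88.0000]
BᵀPA = [124.0000 -158.0000; -94.0000 125.0000]
K = S⁻¹·BᵀPA = [1.2216 -0.8428; 0.4034 0.4053]
A−BK = [-0.4549 -0.2558; -1.9716 -1.0322]
AᵀP(A−BK) = [2.4304 0.6018; 0.6018 1.1798]
P' = Q + AᵀP(A−BK) = [10.4304 6.6018; 6.6018 10.1798]
tr(P') = 20.6102

1.2216 -0.8428 0.4034 0.4053


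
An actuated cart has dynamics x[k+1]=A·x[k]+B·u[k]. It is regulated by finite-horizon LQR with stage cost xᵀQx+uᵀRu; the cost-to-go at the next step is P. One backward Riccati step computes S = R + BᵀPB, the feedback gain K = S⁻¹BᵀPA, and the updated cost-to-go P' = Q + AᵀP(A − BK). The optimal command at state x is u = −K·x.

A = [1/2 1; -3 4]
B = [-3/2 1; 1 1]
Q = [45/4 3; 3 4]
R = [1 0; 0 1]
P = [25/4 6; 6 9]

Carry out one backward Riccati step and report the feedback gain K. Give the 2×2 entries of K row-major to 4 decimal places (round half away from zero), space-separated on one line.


BᵀP = [-3.3750 0.0000; 12.2500 15.0000]
S = R + BᵀPB = [1 0; 0 1] + [5.0625 -3.3750; -3.3750 27.2500] = [6.0625 -3.3750; -3.3750 28.2500]
BᵀPA = [-1.6875 -3.3750; -38.8750 72.2500]
K = S⁻¹·BᵀPA = [-1.1188 0.9289; -1.5098 2.6685]
A−BK = [0.3315 -0.2752; -0.3714 0.4027]
AᵀP(A−BK) = [3.9820 -5.5700; -5.5700 8.5864]
P' = Q + AᵀP(A−BK) = [15.2320 -2.5700; -2.5700 12.5864]
tr(P') = 27.8184

-1.1188 0.9289 -1.5098 2.6685


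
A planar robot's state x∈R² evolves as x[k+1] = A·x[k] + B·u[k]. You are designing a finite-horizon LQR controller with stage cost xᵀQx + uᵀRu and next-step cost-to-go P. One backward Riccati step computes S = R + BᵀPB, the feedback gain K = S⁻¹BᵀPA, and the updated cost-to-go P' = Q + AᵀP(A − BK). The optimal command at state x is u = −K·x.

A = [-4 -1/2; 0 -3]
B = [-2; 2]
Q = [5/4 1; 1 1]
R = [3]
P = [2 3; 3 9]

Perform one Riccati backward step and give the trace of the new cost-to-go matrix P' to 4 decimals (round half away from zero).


62.4457

BᵀP = [2.0000 12.0000]
S = R + BᵀPB = [3] + [20.0000] = [23.0000]
BᵀPA = [-8.0000 -37.0000]
K = S⁻¹·BᵀPA = [-0.3478 -1.6087]
A−BK = [-4.6957 -3.7174; 0.6957 0.2174]
AᵀP(A−BK) = [29.2174 27.1304; 27.1304 30.9783]
P' = Q + AᵀP(A−BK) = [30.4674 28.1304; 28.1304 31.9783]
tr(P') = 62.4457


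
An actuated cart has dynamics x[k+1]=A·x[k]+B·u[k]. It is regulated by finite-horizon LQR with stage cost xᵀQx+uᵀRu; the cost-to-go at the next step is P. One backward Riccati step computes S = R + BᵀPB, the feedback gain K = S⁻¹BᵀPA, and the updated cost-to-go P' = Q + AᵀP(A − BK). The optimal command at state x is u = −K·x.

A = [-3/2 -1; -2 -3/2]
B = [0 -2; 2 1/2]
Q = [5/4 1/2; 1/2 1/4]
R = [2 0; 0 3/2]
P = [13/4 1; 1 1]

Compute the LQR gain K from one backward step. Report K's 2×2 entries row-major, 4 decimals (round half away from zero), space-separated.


BᵀP = [2.0000 2.0000; -6.0000 -1.5000]
S = R + BᵀPB = [2 0; 0 3/2] + [4.0000 -3.0000; -3.0000 11.2500] = [6.0000 -3.0000; -3.0000 12.7500]
BᵀPA = [-7.0000 -5.0000; 12.0000 8.2500]
K = S⁻¹·BᵀPA = [-0.7889 -0.5778; 0.7556 0.5111]
A−BK = [0.0111 0.0222; -0.8000 -0.6000]
AᵀP(A−BK) = [2.7236 1.9472; 1.9472 1.3944]
P' = Q + AᵀP(A−BK) = [3.9736 2.4472; 2.4472 1.6444]
tr(P') = 5.6181

-0.7889 -0.5778 0.7556 0.5111


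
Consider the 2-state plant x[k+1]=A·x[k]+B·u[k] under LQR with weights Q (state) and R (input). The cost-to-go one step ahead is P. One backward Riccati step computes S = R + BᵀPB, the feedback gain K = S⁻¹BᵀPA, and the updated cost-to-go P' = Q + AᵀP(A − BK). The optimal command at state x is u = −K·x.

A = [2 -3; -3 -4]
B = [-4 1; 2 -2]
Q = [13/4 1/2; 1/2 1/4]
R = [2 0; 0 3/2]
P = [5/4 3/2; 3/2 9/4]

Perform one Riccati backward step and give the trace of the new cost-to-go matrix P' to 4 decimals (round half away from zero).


BᵀP = [-2.0000 -1.5000; -1.7500 -3.0000]
S = R + BᵀPB = [2 0; 0 3/2] + [5.0000 1.0000; 1.0000 4.2500] = [7.0000 1.0000; 1.0000 5.7500]
BᵀPA = [0.5000 12.0000; 5.5000 17.2500]
K = S⁻¹·BᵀPA = [-0.0669 1.3185; 0.9682 2.7707]
A−BK = [0.7643 -0.4968; -0.9299 -1.0955]
AᵀP(A−BK) = [1.9586 5.1019; 5.1019 19.6338]
P' = Q + AᵀP(A−BK) = [5.2086 5.6019; 5.6019 19.8838]
tr(P') = 25.0924

25.0924


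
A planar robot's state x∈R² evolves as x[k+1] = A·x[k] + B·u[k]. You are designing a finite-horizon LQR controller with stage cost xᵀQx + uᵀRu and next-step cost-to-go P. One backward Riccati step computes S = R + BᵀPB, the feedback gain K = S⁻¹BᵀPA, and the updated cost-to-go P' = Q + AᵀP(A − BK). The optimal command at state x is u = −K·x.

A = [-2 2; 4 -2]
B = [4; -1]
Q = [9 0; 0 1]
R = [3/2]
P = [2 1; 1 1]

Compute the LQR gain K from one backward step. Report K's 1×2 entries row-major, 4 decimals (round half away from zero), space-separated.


BᵀP = [7.0000 3.0000]
S = R + BᵀPB = [3/2] + [25.0000] = [26.5000]
BᵀPA = [-2.0000 8.0000]
K = S⁻¹·BᵀPA = [-0.0755 0.3019]
A−BK = [-1.6981 0.7925; 3.9245 -1.6981]
AᵀP(A−BK) = [7.8491 -3.3962; -3.3962 1.5849]
P' = Q + AᵀP(A−BK) = [16.8491 -3.3962; -3.3962 2.5849]
tr(P') = 19.4340

-0.0755 0.3019


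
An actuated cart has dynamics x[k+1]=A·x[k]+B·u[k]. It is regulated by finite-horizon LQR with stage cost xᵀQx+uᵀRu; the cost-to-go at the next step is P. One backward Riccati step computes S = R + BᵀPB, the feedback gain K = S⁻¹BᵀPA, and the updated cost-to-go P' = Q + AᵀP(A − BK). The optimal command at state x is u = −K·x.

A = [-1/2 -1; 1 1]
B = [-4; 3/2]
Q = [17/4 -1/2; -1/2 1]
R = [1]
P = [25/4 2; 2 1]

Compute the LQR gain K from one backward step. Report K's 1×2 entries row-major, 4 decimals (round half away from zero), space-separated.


BᵀP = [-22.0000 -6.5000]
S = R + BᵀPB = [1] + [78.2500] = [79.2500]
BᵀPA = [4.5000 15.5000]
K = S⁻¹·BᵀPA = [0.0568 0.1956]
A−BK = [-0.2729 -0.2177; 0.9148 0.7066]
AᵀP(A−BK) = [0.3070 0.2449; 0.2449 0.2185]
P' = Q + AᵀP(A−BK) = [4.5570 -0.2551; -0.2551 1.2185]
tr(P') = 5.7754

0.0568 0.1956


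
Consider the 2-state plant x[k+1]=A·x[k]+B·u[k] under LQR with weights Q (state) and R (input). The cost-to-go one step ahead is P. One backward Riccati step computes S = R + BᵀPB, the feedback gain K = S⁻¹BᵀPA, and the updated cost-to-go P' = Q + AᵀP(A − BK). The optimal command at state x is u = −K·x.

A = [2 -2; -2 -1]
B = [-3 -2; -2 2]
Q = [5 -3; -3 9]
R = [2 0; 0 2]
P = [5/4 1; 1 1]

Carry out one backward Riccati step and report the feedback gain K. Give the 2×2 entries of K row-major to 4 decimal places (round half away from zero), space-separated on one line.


BᵀP = [-5.7500 -5.0000; -0.5000 0.0000]
S = R + BᵀPB = [2 0; 0 2] + [27.2500 1.5000; 1.5000 1.0000] = [29.2500 1.5000; 1.5000 3.0000]
BᵀPA = [-1.5000 16.5000; -1.0000 1.0000]
K = S⁻¹·BᵀPA = [-0.0351 0.5614; -0.3158 0.0526]
A−BK = [1.2632 -0.2105; -1.4386 0.0175]
AᵀP(A−BK) = [0.6316 -0.1053; -0.1053 0.6842]
P' = Q + AᵀP(A−BK) = [5.6316 -3.1053; -3.1053 9.6842]
tr(P') = 15.3158

-0.0351 0.5614 -0.3158 0.0526


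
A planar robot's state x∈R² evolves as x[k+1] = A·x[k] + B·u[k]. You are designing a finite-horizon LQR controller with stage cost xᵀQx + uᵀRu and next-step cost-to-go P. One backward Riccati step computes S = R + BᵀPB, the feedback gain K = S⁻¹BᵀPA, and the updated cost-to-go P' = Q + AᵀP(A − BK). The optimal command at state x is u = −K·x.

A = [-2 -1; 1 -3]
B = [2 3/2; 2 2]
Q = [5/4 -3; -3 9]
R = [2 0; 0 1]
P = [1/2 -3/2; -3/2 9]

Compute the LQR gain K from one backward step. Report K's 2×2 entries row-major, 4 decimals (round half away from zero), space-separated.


BᵀP = [-2.0000 15.0000; -2.2500 15.7500]
S = R + BᵀPB = [2 0; 0 1] + [26.0000 27.0000; 27.0000 28.1250] = [28.0000 27.0000; 27.0000 29.1250]
BᵀPA = [19.0000 -43.0000; 20.2500 -45.0000]
K = S⁻¹·BᵀPA = [0.0766 -0.4321; 0.6243 -1.1445]
A−BK = [-3.0896 1.5809; -0.4017 0.1532]
AᵀP(A−BK) = [2.9032 -2.1142; -2.1142 2.4176]
P' = Q + AᵀP(A−BK) = [4.1532 -5.1142; -5.1142 11.4176]
tr(P') = 15.5708

0.0766 -0.4321 0.6243 -1.1445


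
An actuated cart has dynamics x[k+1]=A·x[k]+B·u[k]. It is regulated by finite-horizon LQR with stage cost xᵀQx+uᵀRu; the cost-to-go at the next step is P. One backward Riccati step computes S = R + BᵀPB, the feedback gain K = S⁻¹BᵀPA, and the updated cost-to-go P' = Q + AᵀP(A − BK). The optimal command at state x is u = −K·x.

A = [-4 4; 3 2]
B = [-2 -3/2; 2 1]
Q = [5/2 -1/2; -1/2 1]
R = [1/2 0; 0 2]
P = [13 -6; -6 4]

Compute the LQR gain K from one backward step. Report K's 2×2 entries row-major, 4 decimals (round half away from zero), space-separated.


1.5731 -0.4078 0.3732 -0.8375

BᵀP = [-38.0000 20.0000; -25.5000 13.0000]
S = R + BᵀPB = [1/2 0; 0 2] + [116.0000 77.0000; 77.0000 51.2500] = [116.5000 77.0000; 77.0000 53.2500]
BᵀPA = [212.0000 -112.0000; 141.0000 -76.0000]
K = S⁻¹·BᵀPA = [1.5731 -0.4078; 0.3732 -0.8375]
A−BK = [-0.2940 1.9281; -0.5193 3.6532]
AᵀP(A−BK) = [1.8862 -3.4520; -3.4520 18.6727]
P' = Q + AᵀP(A−BK) = [4.3862 -3.9520; -3.9520 19.6727]
tr(P') = 24.0589


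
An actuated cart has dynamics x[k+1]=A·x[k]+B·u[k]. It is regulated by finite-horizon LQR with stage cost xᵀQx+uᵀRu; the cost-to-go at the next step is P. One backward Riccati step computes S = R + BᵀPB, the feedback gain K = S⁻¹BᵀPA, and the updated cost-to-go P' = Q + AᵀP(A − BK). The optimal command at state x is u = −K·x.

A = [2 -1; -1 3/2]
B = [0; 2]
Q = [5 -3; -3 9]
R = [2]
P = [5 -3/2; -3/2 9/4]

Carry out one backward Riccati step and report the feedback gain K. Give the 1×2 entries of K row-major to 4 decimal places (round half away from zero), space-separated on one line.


-0.9545 0.8864

BᵀP = [-3.0000 4.5000]
S = R + BᵀPB = [2] + [9.0000] = [11.0000]
BᵀPA = [-10.5000 9.7500]
K = S⁻¹·BᵀPA = [-0.9545 0.8864]
A−BK = [2.0000 -1.0000; 0.9091 -0.2727]
AᵀP(A−BK) = [18.2273 -10.0682; -10.0682 5.9205]
P' = Q + AᵀP(A−BK) = [23.2273 -13.0682; -13.0682 14.9205]
tr(P') = 38.1477


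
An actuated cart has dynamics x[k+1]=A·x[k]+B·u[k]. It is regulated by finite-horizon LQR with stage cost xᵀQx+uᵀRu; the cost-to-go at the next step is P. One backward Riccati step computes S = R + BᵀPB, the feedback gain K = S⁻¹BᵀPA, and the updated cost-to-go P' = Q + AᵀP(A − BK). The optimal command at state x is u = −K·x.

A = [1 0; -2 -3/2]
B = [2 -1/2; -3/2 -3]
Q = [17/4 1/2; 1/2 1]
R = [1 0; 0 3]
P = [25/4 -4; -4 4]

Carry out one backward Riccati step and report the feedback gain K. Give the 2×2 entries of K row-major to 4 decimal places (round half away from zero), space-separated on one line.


BᵀP = [18.5000 -14.0000; 8.8750 -10.0000]
S = R + BᵀPB = [1 0; 0 3] + [58.0000 32.7500; 32.7500 25.5625] = [59.0000 32.7500; 32.7500 28.5625]
BᵀPA = [46.5000 21.0000; 28.8750 15.0000]
K = S⁻¹·BᵀPA = [0.6244 0.1772; 0.2950 0.3220]
A−BK = [-0.1012 -0.1934; -0.1783 -0.2683]
AᵀP(A−BK) = [0.6978 0.4628; 0.4628 0.4490]
P' = Q + AᵀP(A−BK) = [4.9478 0.9628; 0.9628 1.4490]
tr(P') = 6.3968

0.6244 0.1772 0.2950 0.3220


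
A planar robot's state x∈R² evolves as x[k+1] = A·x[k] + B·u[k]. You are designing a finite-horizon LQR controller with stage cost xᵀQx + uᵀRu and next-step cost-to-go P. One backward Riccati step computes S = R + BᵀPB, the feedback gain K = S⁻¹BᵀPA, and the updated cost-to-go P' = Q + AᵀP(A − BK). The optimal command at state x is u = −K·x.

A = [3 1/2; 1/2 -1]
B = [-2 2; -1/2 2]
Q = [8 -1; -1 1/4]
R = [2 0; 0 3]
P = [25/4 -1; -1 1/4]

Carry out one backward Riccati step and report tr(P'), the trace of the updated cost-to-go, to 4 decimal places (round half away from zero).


BᵀP = [-12.0000 1.8750; 10.5000 -1.5000]
S = R + BᵀPB = [2 0; 0 3] + [23.0625 -20.2500; -20.2500 18.0000] = [25.0625 -20.2500; -20.2500 21.0000]
BᵀPA = [-35.0625 -7.8750; 30.7500 6.7500]
K = S⁻¹·BᵀPA = [-0.9774 -0.2468; 0.5218 0.0835]
A−BK = [0.0016 -0.1605; -1.0323 -1.2903]
AᵀP(A−BK) = [2.9972 0.7808; 0.7808 0.3057]
P' = Q + AᵀP(A−BK) = [10.9972 -0.2192; -0.2192 0.5557]
tr(P') = 11.5529

11.5529


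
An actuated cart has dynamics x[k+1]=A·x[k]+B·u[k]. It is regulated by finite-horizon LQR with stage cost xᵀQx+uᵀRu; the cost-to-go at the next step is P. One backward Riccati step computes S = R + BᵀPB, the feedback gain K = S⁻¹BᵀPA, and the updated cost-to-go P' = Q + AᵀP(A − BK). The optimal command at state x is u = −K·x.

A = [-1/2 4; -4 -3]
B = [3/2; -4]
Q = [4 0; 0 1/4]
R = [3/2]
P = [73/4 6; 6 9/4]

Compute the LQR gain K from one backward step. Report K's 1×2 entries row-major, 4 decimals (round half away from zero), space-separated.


BᵀP = [3.3750 0.0000]
S = R + BᵀPB = [3/2] + [5.0625] = [6.5625]
BᵀPA = [-1.6875 13.5000]
K = S⁻¹·BᵀPA = [-0.2571 2.0571]
A−BK = [-0.1143 0.9143; -5.0286 5.2286]
AᵀP(A−BK) = [64.1286 -93.0286; -93.0286 140.4786]
P' = Q + AᵀP(A−BK) = [68.1286 -93.0286; -93.0286 140.7286]
tr(P') = 208.8571

-0.2571 2.0571


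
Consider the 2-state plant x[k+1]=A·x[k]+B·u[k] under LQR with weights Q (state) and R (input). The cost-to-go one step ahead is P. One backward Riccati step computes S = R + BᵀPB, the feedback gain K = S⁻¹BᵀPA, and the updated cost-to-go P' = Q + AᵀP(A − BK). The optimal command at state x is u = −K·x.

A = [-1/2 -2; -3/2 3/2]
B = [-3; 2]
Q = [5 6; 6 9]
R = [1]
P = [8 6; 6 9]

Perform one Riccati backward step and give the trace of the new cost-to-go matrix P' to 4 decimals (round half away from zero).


44.9595

BᵀP = [-12.0000 0.0000]
S = R + BᵀPB = [1] + [36.0000] = [37.0000]
BᵀPA = [6.0000 24.0000]
K = S⁻¹·BᵀPA = [0.1622 0.6486]
A−BK = [-0.0135 -0.0541; -1.8243 0.2027]
AᵀP(A−BK) = [30.2770 -2.6419; -2.6419 0.6824]
P' = Q + AᵀP(A−BK) = [35.2770 3.3581; 3.3581 9.6824]
tr(P') = 44.9595


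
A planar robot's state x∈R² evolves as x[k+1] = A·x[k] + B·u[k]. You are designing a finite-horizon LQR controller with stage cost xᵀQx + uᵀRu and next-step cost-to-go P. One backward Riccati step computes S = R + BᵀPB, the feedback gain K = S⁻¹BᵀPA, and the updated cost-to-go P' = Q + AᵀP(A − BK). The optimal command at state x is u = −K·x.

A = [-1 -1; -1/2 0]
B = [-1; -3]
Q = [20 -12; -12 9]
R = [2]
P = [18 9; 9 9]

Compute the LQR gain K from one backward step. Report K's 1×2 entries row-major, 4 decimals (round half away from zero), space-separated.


0.4065 0.2903

BᵀP = [-45.0000 -36.0000]
S = R + BᵀPB = [2] + [153.0000] = [155.0000]
BᵀPA = [63.0000 45.0000]
K = S⁻¹·BᵀPA = [0.4065 0.2903]
A−BK = [-0.5935 -0.7097; 0.7194 0.8710]
AᵀP(A−BK) = [3.6435 4.2097; 4.2097 4.9355]
P' = Q + AᵀP(A−BK) = [23.6435 -7.7903; -7.7903 13.9355]
tr(P') = 37.5790


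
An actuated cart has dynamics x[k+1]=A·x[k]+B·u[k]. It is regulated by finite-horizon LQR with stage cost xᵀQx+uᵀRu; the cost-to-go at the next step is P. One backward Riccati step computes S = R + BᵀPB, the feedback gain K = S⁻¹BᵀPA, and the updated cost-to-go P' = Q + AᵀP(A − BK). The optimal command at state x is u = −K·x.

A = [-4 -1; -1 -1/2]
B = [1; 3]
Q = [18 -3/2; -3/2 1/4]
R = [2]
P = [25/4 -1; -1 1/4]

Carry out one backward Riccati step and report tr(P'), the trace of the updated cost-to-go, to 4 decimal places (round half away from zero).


77.5174

BᵀP = [3.2500 -0.2500]
S = R + BᵀPB = [2] + [2.5000] = [4.5000]
BᵀPA = [-12.7500 -3.1250]
K = S⁻¹·BᵀPA = [-2.8333 -0.6944]
A−BK = [-1.1667 -0.3056; 7.5000 1.5833]
AᵀP(A−BK) = [56.1250 13.2708; 13.2708 3.1424]
P' = Q + AᵀP(A−BK) = [74.1250 11.7708; 11.7708 3.3924]
tr(P') = 77.5174


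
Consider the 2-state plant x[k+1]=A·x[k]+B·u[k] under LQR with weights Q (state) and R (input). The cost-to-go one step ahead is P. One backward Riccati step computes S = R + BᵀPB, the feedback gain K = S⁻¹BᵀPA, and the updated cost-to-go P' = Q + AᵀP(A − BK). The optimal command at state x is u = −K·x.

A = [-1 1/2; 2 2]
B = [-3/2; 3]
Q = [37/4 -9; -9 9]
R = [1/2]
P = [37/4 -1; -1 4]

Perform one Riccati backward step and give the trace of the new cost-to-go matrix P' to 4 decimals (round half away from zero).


BᵀP = [-16.8750 13.5000]
S = R + BᵀPB = [1/2] + [65.8125] = [66.3125]
BᵀPA = [43.8750 18.5625]
K = S⁻¹·BᵀPA = [0.6616 0.2799]
A−BK = [-0.0075 0.9199; 0.0151 1.1602]
AᵀP(A−BK) = [0.2205 0.0933; 0.0933 11.1164]
P' = Q + AᵀP(A−BK) = [9.4705 -8.9067; -8.9067 20.1164]
tr(P') = 29.5869

29.5869


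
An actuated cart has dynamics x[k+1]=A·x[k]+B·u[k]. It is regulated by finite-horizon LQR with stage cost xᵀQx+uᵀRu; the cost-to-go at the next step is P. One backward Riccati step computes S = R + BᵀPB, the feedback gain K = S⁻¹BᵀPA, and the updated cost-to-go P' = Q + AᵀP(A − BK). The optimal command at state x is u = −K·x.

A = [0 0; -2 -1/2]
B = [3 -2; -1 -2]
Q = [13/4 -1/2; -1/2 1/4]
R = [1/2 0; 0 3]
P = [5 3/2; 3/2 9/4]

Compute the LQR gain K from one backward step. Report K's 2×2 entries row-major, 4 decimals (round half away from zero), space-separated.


BᵀP = [13.5000 2.2500; -13.0000 -7.5000]
S = R + BᵀPB = [1/2 0; 0 3] + [38.2500 -31.5000; -31.5000 41.0000] = [38.7500 -31.5000; -31.5000 44.0000]
BᵀPA = [-4.5000 -1.1250; 15.0000 3.7500]
K = S⁻¹·BᵀPA = [0.3851 0.0963; 0.6166 0.1542]
A−BK = [0.0779 0.0195; -0.3816 -0.0954]
AᵀP(A−BK) = [1.4837 0.3709; 0.3709 0.0927]
P' = Q + AᵀP(A−BK) = [4.7337 -0.1291; -0.1291 0.3427]
tr(P') = 5.0764

0.3851 0.0963 0.6166 0.1542


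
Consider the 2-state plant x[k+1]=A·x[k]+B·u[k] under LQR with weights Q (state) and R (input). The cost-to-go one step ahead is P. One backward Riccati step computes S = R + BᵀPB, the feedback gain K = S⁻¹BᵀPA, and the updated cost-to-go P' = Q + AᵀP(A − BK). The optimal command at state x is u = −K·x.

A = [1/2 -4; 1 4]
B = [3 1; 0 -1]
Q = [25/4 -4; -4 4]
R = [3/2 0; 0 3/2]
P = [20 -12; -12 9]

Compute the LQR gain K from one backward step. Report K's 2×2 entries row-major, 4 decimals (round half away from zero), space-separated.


BᵀP = [60.0000 -36.0000; 32.0000 -21.0000]
S = R + BᵀPB = [3/2 0; 0 3/2] + [180.0000 96.0000; 96.0000 53.0000] = [181.5000 96.0000; 96.0000 54.5000]
BᵀPA = [-6.0000 -384.0000; -5.0000 -212.0000]
K = S⁻¹·BᵀPA = [0.2264 -0.8524; -0.4906 -2.3885]
A−BK = [0.3113 0.9456; 0.5094 1.6115]
AᵀP(A−BK) = [0.9057 2.9434; 2.9434 14.3307]
P' = Q + AᵀP(A−BK) = [7.1557 -1.0566; -1.0566 18.3307]
tr(P') = 25.4864

0.2264 -0.8524 -0.4906 -2.3885


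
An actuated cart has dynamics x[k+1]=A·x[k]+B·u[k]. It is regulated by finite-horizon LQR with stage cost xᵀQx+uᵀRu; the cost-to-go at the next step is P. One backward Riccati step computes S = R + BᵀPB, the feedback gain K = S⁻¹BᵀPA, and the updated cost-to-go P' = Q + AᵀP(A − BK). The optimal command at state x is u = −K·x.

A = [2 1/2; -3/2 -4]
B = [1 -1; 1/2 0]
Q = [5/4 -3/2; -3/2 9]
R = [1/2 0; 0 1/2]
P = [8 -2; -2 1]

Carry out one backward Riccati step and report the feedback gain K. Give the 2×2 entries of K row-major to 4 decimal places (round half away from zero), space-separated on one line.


BᵀP = [7.0000 -1.5000; -8.0000 2.0000]
S = R + BᵀPB = [1/2 0; 0 1/2] + [6.2500 -7.0000; -7.0000 8.0000] = [6.7500 -7.0000; -7.0000 8.5000]
BᵀPA = [16.2500 9.5000; -19.0000 -12.0000]
K = S⁻¹·BᵀPA = [0.6119 -0.3881; -1.7313 -1.7313]
A−BK = [-0.3433 -0.8433; -1.8060 -3.8060]
AᵀP(A−BK) = [3.4104 4.9104; 4.9104 8.9104]
P' = Q + AᵀP(A−BK) = [4.6604 3.4104; 3.4104 17.9104]
tr(P') = 22.5709

0.6119 -0.3881 -1.7313 -1.7313
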